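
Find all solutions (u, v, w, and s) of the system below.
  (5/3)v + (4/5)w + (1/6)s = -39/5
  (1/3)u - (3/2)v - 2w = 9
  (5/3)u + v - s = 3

infinitely many solutions

Row-reduce:
Swap R1 and R2.
R1 ← R1 / (1/3).
R3 ← R3 − 5/3·R1.
R2 ← R2 / (5/3).
R1 ← R1 + 9/2·R2.
R3 ← R3 − 17/2·R2.
R3 ← R3 / (148/25).
R1 ← R1 + 96/25·R3.
R2 ← R2 − 12/25·R3.
Rank is 3 with 4 unknowns, leaving s free.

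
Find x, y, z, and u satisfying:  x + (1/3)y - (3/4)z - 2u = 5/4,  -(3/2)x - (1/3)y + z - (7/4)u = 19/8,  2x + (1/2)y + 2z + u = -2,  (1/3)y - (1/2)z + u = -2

Row-reduce the augmented matrix:
R2 ← R2 + 3/2·R1.
R3 ← R3 − 2·R1.
R2 ← R2 / (1/6).
R1 ← R1 − 1/3·R2.
R3 ← R3 + 1/6·R2.
R4 ← R4 − 1/3·R2.
R3 ← R3 / (27/8).
R1 ← R1 + 1/2·R3.
R2 ← R2 + 3/4·R3.
R4 ← R4 + 1/4·R3.
R4 ← R4 / (284/27).
R1 ← R1 − 407/54·R4.
R2 ← R2 + 256/9·R4.
R3 ← R3 − 2/27·R4.
Reading off the reduced rows gives x = 1/4, y = -3, z = 0, u = -1.

x = 1/4, y = -3, z = 0, u = -1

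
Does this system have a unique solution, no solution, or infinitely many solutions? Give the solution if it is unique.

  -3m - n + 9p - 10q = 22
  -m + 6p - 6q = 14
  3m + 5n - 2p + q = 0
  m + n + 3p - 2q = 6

Row-reduce:
R1 ← R1 / (-3).
R2 ← R2 + 1·R1.
R3 ← R3 − 3·R1.
R4 ← R4 − 1·R1.
R2 ← R2 / (1/3).
R1 ← R1 − 1/3·R2.
R3 ← R3 − 4·R2.
R4 ← R4 − 2/3·R2.
R3 ← R3 / (-29).
R1 ← R1 + 6·R3.
R2 ← R2 − 9·R3.
Rank is 3 with 4 unknowns, leaving q free.

infinitely many solutions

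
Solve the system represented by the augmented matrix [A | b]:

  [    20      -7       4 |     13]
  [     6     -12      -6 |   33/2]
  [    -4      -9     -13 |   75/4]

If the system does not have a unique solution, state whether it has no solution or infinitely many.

x_1 = 1, x_2 = 0, x_3 = -7/4

Row-reduce the augmented matrix:
R1 ← R1 / (20).
R2 ← R2 − 6·R1.
R3 ← R3 + 4·R1.
R2 ← R2 / (-99/10).
R1 ← R1 + 7/20·R2.
R3 ← R3 + 52/5·R2.
R3 ← R3 / (-51/11).
R1 ← R1 − 5/11·R3.
R2 ← R2 − 8/11·R3.
Reading off the reduced rows gives x_1 = 1, x_2 = 0, x_3 = -7/4.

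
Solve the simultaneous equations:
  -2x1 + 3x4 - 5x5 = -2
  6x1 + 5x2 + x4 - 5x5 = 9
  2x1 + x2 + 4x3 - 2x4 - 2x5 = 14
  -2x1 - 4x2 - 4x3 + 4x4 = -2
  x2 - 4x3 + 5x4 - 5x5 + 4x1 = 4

no solution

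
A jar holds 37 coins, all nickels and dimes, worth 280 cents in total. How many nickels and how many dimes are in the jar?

Let n = nickels, d = dimes.
  n + d = 37
  5n + 10d = 280
Row-reduce the augmented matrix:
R2 ← R2 − 5·R1.
R2 ← R2 / (5).
R1 ← R1 − 1·R2.
Reading off the reduced rows gives n = 18, d = 19.

nickels: 18, dimes: 19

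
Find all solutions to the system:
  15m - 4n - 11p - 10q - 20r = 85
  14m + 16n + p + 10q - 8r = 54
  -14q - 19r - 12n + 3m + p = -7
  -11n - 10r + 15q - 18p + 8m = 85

infinitely many solutions

Row-reduce:
R1 ← R1 / (15).
R2 ← R2 − 14·R1.
R3 ← R3 − 3·R1.
R4 ← R4 − 8·R1.
R2 ← R2 / (296/15).
R1 ← R1 + 4/15·R2.
R3 ← R3 + 56/5·R2.
R4 ← R4 + 133/15·R2.
R3 ← R3 / (355/37).
R1 ← R1 + 43/74·R3.
R2 ← R2 − 169/296·R3.
R4 ← R4 + 2093/296·R3.
R4 ← R4 / (20067/710).
R1 ← R1 + 166/355·R4.
R2 ← R2 − 739/710·R4.
R3 ← R3 + 38/355·R4.
Rank is 4 with 5 unknowns, leaving r free.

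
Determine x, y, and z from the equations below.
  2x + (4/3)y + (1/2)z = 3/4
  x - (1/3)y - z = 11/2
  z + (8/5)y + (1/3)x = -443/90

x = 7/3, y = -2, z = -5/2

Row-reduce the augmented matrix:
R1 ← R1 / (2).
R2 ← R2 − 1·R1.
R3 ← R3 − 1/3·R1.
R2 ← R2 / (-1).
R1 ← R1 − 2/3·R2.
R3 ← R3 − 62/45·R2.
R3 ← R3 / (-29/36).
R1 ← R1 + 7/12·R3.
R2 ← R2 − 5/4·R3.
Reading off the reduced rows gives x = 7/3, y = -2, z = -5/2.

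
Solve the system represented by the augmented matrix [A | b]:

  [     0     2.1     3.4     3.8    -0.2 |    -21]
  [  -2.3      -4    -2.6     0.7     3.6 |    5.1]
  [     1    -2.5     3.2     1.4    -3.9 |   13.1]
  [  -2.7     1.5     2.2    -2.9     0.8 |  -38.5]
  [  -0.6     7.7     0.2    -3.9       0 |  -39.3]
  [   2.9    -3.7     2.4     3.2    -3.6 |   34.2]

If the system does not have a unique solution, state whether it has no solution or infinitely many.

x_1 = 6, x_2 = -4, x_3 = -5, x_4 = 1, x_5 = -3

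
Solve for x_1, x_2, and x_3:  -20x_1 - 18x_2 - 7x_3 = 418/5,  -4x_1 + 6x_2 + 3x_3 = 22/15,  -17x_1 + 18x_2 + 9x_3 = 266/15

x_1 = -8/3, x_2 = -11/5, x_3 = 4/3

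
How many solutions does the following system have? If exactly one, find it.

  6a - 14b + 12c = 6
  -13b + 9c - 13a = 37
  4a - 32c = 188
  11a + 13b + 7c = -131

Row-reduce the augmented matrix:
R1 ← R1 / (6).
R2 ← R2 + 13·R1.
R3 ← R3 − 4·R1.
R4 ← R4 − 11·R1.
R2 ← R2 / (-130/3).
R1 ← R1 + 7/3·R2.
R3 ← R3 − 28/3·R2.
R4 ← R4 − 116/3·R2.
R3 ← R3 / (-422/13).
R1 ← R1 − 3/26·R3.
R2 ← R2 + 21/26·R3.
R4 ← R4 − 211/13·R3.
R4 reduces to 0 = 0, so the extra equation is consistent.
Reading off the reduced rows gives a = -1, b = -6, c = -6.

a = -1, b = -6, c = -6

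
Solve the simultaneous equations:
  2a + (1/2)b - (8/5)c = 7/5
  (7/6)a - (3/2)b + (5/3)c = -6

infinitely many solutions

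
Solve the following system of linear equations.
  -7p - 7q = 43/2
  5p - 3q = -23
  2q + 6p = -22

Row-reduce:
R1 ← R1 / (-7).
R2 ← R2 − 5·R1.
R3 ← R3 − 6·R1.
R2 ← R2 / (-8).
R1 ← R1 − 1·R2.
R3 ← R3 + 4·R2.
Row 3 reduces to 0 = 1/4, a contradiction. The system is inconsistent.

no solution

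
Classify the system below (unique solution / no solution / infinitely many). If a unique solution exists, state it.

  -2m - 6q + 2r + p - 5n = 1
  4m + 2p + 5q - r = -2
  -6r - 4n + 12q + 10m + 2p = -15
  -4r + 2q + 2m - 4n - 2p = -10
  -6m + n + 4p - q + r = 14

Row-reduce:
R1 ← R1 / (-2).
R2 ← R2 − 4·R1.
R3 ← R3 − 10·R1.
R4 ← R4 − 2·R1.
R5 ← R5 + 6·R1.
R2 ← R2 / (-10).
R1 ← R1 − 5/2·R2.
R3 ← R3 + 29·R2.
R4 ← R4 + 9·R2.
R5 ← R5 − 16·R2.
R3 ← R3 / (-23/5).
R1 ← R1 − 1/2·R3.
R2 ← R2 + 2/5·R3.
R4 ← R4 + 23/5·R3.
R5 ← R5 − 37/5·R3.
Swap R4 and R5.
R4 ← R4 / (19/2).
R1 ← R1 − 3/2·R4.
R2 ← R2 − 1/2·R4.
R3 ← R3 + 1/2·R4.
Row 5 reduces to 0 = 1, a contradiction. The system is inconsistent.

no solution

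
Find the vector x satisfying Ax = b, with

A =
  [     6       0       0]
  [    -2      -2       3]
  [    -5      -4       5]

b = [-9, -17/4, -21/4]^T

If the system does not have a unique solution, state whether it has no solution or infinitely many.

x_1 = -3/2, x_2 = 1, x_3 = -7/4

Row-reduce the augmented matrix:
R1 ← R1 / (6).
R2 ← R2 + 2·R1.
R3 ← R3 + 5·R1.
R2 ← R2 / (-2).
R3 ← R3 + 4·R2.
R3 ← R3 / (-1).
R2 ← R2 + 3/2·R3.
Reading off the reduced rows gives x_1 = -3/2, x_2 = 1, x_3 = -7/4.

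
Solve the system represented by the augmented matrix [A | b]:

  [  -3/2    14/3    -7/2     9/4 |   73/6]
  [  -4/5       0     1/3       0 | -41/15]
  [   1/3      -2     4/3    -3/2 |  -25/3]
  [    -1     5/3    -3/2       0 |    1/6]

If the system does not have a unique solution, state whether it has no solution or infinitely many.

no solution

Row-reduce:
R1 ← R1 / (-3/2).
R2 ← R2 + 4/5·R1.
R3 ← R3 − 1/3·R1.
R4 ← R4 + 1·R1.
R2 ← R2 / (-112/45).
R1 ← R1 + 28/9·R2.
R3 ← R3 + 26/27·R2.
R4 ← R4 + 13/9·R2.
R3 ← R3 / (-149/504).
R1 ← R1 + 5/12·R3.
R2 ← R2 + 99/112·R3.
R4 ← R4 + 149/336·R3.
Row 4 reduces to 0 = 1/2, a contradiction. The system is inconsistent.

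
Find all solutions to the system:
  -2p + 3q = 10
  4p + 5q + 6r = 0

Row-reduce:
R1 ← R1 / (-2).
R2 ← R2 − 4·R1.
R2 ← R2 / (11).
R1 ← R1 + 3/2·R2.
Rank is 2 with 3 unknowns, leaving r free.

infinitely many solutions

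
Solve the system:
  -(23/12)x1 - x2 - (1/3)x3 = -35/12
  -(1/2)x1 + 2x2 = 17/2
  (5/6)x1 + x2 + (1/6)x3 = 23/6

no solution

Row-reduce:
R1 ← R1 / (-23/12).
R2 ← R2 + 1/2·R1.
R3 ← R3 − 5/6·R1.
R2 ← R2 / (52/23).
R1 ← R1 − 12/23·R2.
R3 ← R3 − 13/23·R2.
Row 3 reduces to 0 = 1/4, a contradiction. The system is inconsistent.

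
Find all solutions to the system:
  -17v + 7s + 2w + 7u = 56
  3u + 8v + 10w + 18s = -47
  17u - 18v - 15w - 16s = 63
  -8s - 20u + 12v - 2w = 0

Row-reduce the augmented matrix:
R1 ← R1 / (7).
R2 ← R2 − 3·R1.
R3 ← R3 − 17·R1.
R4 ← R4 + 20·R1.
R2 ← R2 / (107/7).
R1 ← R1 + 17/7·R2.
R3 ← R3 − 163/7·R2.
R4 ← R4 + 256/7·R2.
R3 ← R3 / (-3615/107).
R1 ← R1 − 186/107·R3.
R2 ← R2 − 64/107·R3.
R4 ← R4 − 2738/107·R3.
R4 ← R4 / (6732/1205).
R1 ← R1 − 614/1205·R4.
R2 ← R2 + 9/1205·R4.
R3 ← R3 − 1992/1205·R4.
Reading off the reduced rows gives u = -3, v = -4, w = -6, s = 3.

u = -3, v = -4, w = -6, s = 3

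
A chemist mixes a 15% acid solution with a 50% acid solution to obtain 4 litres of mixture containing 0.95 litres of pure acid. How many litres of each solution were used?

litres of solution A: 3, litres of solution B: 1

Let a = litres of solution A, b = litres of solution B.
  a + b = 4
  (3/20)a + (1/2)b = 19/20
From equation 1: a = 4 − b.
Substitute into equation 2 and solve: b = 1.
Then a = 3.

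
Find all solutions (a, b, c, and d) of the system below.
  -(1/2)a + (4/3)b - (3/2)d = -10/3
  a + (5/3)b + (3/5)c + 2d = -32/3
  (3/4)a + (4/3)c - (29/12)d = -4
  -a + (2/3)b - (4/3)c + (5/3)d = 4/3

Row-reduce:
R1 ← R1 / (-1/2).
R2 ← R2 − 1·R1.
R3 ← R3 − 3/4·R1.
R4 ← R4 + 1·R1.
R2 ← R2 / (13/3).
R1 ← R1 + 8/3·R2.
R3 ← R3 − 2·R2.
R4 ← R4 + 2·R2.
R3 ← R3 / (206/195).
R1 ← R1 − 24/65·R3.
R2 ← R2 − 9/65·R3.
R4 ← R4 + 206/195·R3.
Row 4 reduces to 0 = -1, a contradiction. The system is inconsistent.

no solution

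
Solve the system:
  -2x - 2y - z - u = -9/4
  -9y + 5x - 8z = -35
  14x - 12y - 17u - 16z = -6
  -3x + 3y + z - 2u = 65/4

x = -1/2, y = 5/2, z = 5/4, u = -3

Row-reduce the augmented matrix:
R1 ← R1 / (-2).
R2 ← R2 − 5·R1.
R3 ← R3 − 14·R1.
R4 ← R4 + 3·R1.
R2 ← R2 / (-14).
R1 ← R1 − 1·R2.
R3 ← R3 + 26·R2.
R4 ← R4 − 6·R2.
R3 ← R3 / (-7/2).
R1 ← R1 + 1/4·R3.
R2 ← R2 − 3/4·R3.
R4 ← R4 + 2·R3.
R4 ← R4 / (465/49).
R1 ← R1 − 167/98·R4.
R2 ← R2 + 389/98·R4.
R3 ← R3 − 271/49·R4.
Reading off the reduced rows gives x = -1/2, y = 5/2, z = 5/4, u = -3.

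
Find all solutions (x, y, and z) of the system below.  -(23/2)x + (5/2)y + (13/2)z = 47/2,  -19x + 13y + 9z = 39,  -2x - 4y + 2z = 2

no solution

Row-reduce:
R1 ← R1 / (-23/2).
R2 ← R2 + 19·R1.
R3 ← R3 + 2·R1.
R2 ← R2 / (204/23).
R1 ← R1 + 5/23·R2.
R3 ← R3 + 102/23·R2.
Row 3 reduces to 0 = -2, a contradiction. The system is inconsistent.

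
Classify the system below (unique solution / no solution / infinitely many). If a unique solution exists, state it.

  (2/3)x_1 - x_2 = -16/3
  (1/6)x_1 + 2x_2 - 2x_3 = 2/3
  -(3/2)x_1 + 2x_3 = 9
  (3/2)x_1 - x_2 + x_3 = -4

Row-reduce:
R1 ← R1 / (2/3).
R2 ← R2 − 1/6·R1.
R3 ← R3 + 3/2·R1.
R4 ← R4 − 3/2·R1.
R2 ← R2 / (9/4).
R1 ← R1 + 3/2·R2.
R3 ← R3 + 9/4·R2.
R4 ← R4 − 5/4·R2.
Swap R3 and R4.
R3 ← R3 / (19/9).
R1 ← R1 + 4/3·R3.
R2 ← R2 + 8/9·R3.
Row 4 reduces to 0 = -1, a contradiction. The system is inconsistent.

no solution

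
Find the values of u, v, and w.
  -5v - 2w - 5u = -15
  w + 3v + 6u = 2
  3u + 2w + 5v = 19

Row-reduce the augmented matrix:
R1 ← R1 / (-5).
R2 ← R2 − 6·R1.
R3 ← R3 − 3·R1.
R2 ← R2 / (-3).
R1 ← R1 − 1·R2.
R3 ← R3 − 2·R2.
R3 ← R3 / (-2/15).
R1 ← R1 + 1/15·R3.
R2 ← R2 − 7/15·R3.
Reading off the reduced rows gives u = -2, v = 3, w = 5.

u = -2, v = 3, w = 5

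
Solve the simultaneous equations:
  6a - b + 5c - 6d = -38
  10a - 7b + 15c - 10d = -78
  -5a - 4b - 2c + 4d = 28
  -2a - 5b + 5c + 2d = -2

Row-reduce:
R1 ← R1 / (6).
R2 ← R2 − 10·R1.
R3 ← R3 + 5·R1.
R4 ← R4 + 2·R1.
R2 ← R2 / (-16/3).
R1 ← R1 + 1/6·R2.
R3 ← R3 + 29/6·R2.
R4 ← R4 + 16/3·R2.
R3 ← R3 / (-31/8).
R1 ← R1 − 5/8·R3.
R2 ← R2 + 5/4·R3.
Rank is 3 with 4 unknowns, leaving d free.

infinitely many solutions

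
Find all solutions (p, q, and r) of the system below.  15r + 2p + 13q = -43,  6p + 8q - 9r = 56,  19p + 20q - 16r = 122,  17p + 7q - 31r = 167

Row-reduce:
R1 ← R1 / (2).
R2 ← R2 − 6·R1.
R3 ← R3 − 19·R1.
R4 ← R4 − 17·R1.
R2 ← R2 / (-31).
R1 ← R1 − 13/2·R2.
R3 ← R3 + 207/2·R2.
R4 ← R4 + 207/2·R2.
R3 ← R3 / (1351/62).
R1 ← R1 + 237/62·R3.
R2 ← R2 − 54/31·R3.
R4 ← R4 − 1351/62·R3.
Row 4 reduces to 0 = 2, a contradiction. The system is inconsistent.

no solution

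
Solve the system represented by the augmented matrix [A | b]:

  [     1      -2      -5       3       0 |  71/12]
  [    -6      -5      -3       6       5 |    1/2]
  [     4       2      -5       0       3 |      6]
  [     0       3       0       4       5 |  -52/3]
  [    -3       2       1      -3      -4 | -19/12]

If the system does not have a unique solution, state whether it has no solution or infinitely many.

Row-reduce the augmented matrix:
R2 ← R2 + 6·R1.
R3 ← R3 − 4·R1.
R5 ← R5 + 3·R1.
R2 ← R2 / (-17).
R1 ← R1 + 2·R2.
R3 ← R3 − 10·R2.
R4 ← R4 − 3·R2.
R5 ← R5 + 4·R2.
R3 ← R3 / (-75/17).
R1 ← R1 + 19/17·R3.
R2 ← R2 − 33/17·R3.
R4 ← R4 + 99/17·R3.
R5 ← R5 + 106/17·R3.
R4 ← R4 / (136/25).
R1 ← R1 + 9/25·R4.
R2 ← R2 + 12/25·R4.
R3 ← R3 + 12/25·R4.
R5 ← R5 + 66/25·R4.
R5 ← R5 / (-2963/204).
R1 ← R1 + 907/408·R5.
R2 ← R2 − 73/34·R5.
R3 ← R3 + 155/102·R5.
R4 ← R4 + 49/136·R5.
Reading off the reduced rows gives x_1 = 1/2, x_2 = -8/3, x_3 = -5/3, x_4 = -11/4, x_5 = 1/3.

x_1 = 1/2, x_2 = -8/3, x_3 = -5/3, x_4 = -11/4, x_5 = 1/3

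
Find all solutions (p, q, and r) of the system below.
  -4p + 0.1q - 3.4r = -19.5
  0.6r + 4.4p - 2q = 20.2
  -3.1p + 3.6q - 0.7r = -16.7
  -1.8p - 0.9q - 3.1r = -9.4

p = 4, q = -1, r = 1

Row-reduce the augmented matrix:
R1 ← R1 / (-4).
R2 ← R2 − 22/5·R1.
R3 ← R3 + 31/10·R1.
R4 ← R4 + 9/5·R1.
R2 ← R2 / (-189/100).
R1 ← R1 + 1/40·R2.
R3 ← R3 − 1409/400·R2.
R4 ← R4 + 189/200·R2.
R3 ← R3 / (-14807/3780).
R1 ← R1 − 337/378·R3.
R2 ← R2 − 314/189·R3.
R4 reduces to 0 = 0, so the extra equation is consistent.
Reading off the reduced rows gives p = 4, q = -1, r = 1.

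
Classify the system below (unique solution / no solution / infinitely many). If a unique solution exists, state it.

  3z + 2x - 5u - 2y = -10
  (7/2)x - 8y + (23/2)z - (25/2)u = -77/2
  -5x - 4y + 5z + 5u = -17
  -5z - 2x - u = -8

infinitely many solutions

Row-reduce:
R1 ← R1 / (2).
R2 ← R2 − 7/2·R1.
R3 ← R3 + 5·R1.
R4 ← R4 + 2·R1.
R2 ← R2 / (-9/2).
R1 ← R1 + 1·R2.
R3 ← R3 + 9·R2.
R4 ← R4 + 2·R2.
Swap R3 and R4.
R3 ← R3 / (-43/9).
R1 ← R1 − 1/9·R3.
R2 ← R2 + 25/18·R3.
Rank is 3 with 4 unknowns, leaving u free.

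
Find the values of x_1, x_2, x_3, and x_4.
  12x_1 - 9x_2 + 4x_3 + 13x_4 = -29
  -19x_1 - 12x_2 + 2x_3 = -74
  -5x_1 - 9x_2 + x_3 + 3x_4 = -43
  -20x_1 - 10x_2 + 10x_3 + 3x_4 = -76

Row-reduce the augmented matrix:
R1 ← R1 / (12).
R2 ← R2 + 19·R1.
R3 ← R3 + 5·R1.
R4 ← R4 + 20·R1.
R2 ← R2 / (-105/4).
R1 ← R1 + 3/4·R2.
R3 ← R3 + 51/4·R2.
R4 ← R4 + 25·R2.
R3 ← R3 / (-29/21).
R1 ← R1 − 2/21·R3.
R2 ← R2 + 20/63·R3.
R4 ← R4 − 550/63·R3.
R4 ← R4 / (-143/29).
R1 ← R1 − 56/145·R4.
R2 ← R2 + 61/145·R4.
R3 ← R3 − 166/145·R4.
Reading off the reduced rows gives x_1 = 2, x_2 = 3, x_3 = 0, x_4 = -2.

x_1 = 2, x_2 = 3, x_3 = 0, x_4 = -2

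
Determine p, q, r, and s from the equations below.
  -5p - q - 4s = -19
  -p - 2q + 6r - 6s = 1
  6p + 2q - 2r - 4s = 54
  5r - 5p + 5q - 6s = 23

p = 5, q = 6, r = 0, s = -3

Row-reduce the augmented matrix:
R1 ← R1 / (-5).
R2 ← R2 + 1·R1.
R3 ← R3 − 6·R1.
R4 ← R4 + 5·R1.
R2 ← R2 / (-9/5).
R1 ← R1 − 1/5·R2.
R3 ← R3 − 4/5·R2.
R4 ← R4 − 6·R2.
R3 ← R3 / (2/3).
R1 ← R1 − 2/3·R3.
R2 ← R2 + 10/3·R3.
R4 ← R4 − 25·R3.
R4 ← R4 / (1192/3).
R1 ← R1 − 34/3·R4.
R2 ← R2 + 158/3·R4.
R3 ← R3 + 50/3·R4.
Reading off the reduced rows gives p = 5, q = 6, r = 0, s = -3.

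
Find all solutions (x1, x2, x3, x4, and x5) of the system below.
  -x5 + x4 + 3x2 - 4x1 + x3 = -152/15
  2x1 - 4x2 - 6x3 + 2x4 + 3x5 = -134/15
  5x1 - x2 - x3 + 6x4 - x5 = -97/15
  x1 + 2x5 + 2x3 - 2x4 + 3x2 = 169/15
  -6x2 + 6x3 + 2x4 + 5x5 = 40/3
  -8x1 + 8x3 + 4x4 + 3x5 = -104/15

x1 = 2, x2 = -1/3, x3 = 2, x4 = -7/3, x5 = 4/5

Row-reduce the augmented matrix:
R1 ← R1 / (-4).
R2 ← R2 − 2·R1.
R3 ← R3 − 5·R1.
R4 ← R4 − 1·R1.
R6 ← R6 + 8·R1.
R2 ← R2 / (-5/2).
R1 ← R1 + 3/4·R2.
R3 ← R3 − 11/4·R2.
R4 ← R4 − 15/4·R2.
R5 ← R5 + 6·R2.
R6 ← R6 + 6·R2.
R3 ← R3 / (-29/5).
R1 ← R1 − 7/5·R3.
R2 ← R2 − 11/5·R3.
R4 ← R4 + 6·R3.
R5 ← R5 − 96/5·R3.
R6 ← R6 − 96/5·R3.
R4 ← R4 / (-242/29).
R1 ← R1 − 41/29·R4.
R2 ← R2 − 81/29·R4.
R3 ← R3 + 50/29·R4.
R5 ← R5 − 844/29·R4.
R6 ← R6 − 844/29·R4.
R5 ← R5 / (2182/121).
R1 ← R1 − 225/484·R5.
R2 ← R2 − 415/484·R5.
R3 ← R3 + 135/121·R5.
R4 ← R4 + 289/484·R5.
R6 ← R6 − 2182/121·R5.
R6 reduces to 0 = 0, so the extra equation is consistent.
Reading off the reduced rows gives x1 = 2, x2 = -1/3, x3 = 2, x4 = -7/3, x5 = 4/5.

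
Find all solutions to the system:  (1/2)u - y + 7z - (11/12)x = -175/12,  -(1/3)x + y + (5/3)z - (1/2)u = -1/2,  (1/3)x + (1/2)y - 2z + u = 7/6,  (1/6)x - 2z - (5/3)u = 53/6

no solution

Row-reduce:
R1 ← R1 / (-11/12).
R2 ← R2 + 1/3·R1.
R3 ← R3 − 1/3·R1.
R4 ← R4 − 1/6·R1.
R2 ← R2 / (15/11).
R1 ← R1 − 12/11·R2.
R3 ← R3 − 3/22·R2.
R4 ← R4 + 2/11·R2.
R3 ← R3 / (19/30).
R1 ← R1 + 104/15·R3.
R2 ← R2 + 29/45·R3.
R4 ← R4 + 38/45·R3.
Row 4 reduces to 0 = 2/3, a contradiction. The system is inconsistent.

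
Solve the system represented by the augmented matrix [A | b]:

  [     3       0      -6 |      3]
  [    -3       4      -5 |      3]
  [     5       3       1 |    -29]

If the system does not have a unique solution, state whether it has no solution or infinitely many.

Row-reduce the augmented matrix:
R1 ← R1 / (3).
R2 ← R2 + 3·R1.
R3 ← R3 − 5·R1.
R2 ← R2 / (4).
R3 ← R3 − 3·R2.
R3 ← R3 / (77/4).
R1 ← R1 + 2·R3.
R2 ← R2 + 11/4·R3.
Reading off the reduced rows gives x_1 = -3, x_2 = -4, x_3 = -2.

x_1 = -3, x_2 = -4, x_3 = -2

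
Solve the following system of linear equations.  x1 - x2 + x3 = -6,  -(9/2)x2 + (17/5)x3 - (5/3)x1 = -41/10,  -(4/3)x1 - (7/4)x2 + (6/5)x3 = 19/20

Row-reduce:
R2 ← R2 + 5/3·R1.
R3 ← R3 + 4/3·R1.
R2 ← R2 / (-37/6).
R1 ← R1 + 1·R2.
R3 ← R3 + 37/12·R2.
Rank is 2 with 3 unknowns, leaving x3 free.

infinitely many solutions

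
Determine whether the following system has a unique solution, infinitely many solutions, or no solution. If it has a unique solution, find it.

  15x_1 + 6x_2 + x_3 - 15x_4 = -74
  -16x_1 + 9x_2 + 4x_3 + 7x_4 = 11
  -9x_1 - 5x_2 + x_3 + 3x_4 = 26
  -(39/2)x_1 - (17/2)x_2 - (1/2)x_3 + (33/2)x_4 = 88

Row-reduce:
R1 ← R1 / (15).
R2 ← R2 + 16·R1.
R3 ← R3 + 9·R1.
R4 ← R4 + 39/2·R1.
R2 ← R2 / (77/5).
R1 ← R1 − 2/5·R2.
R3 ← R3 + 7/5·R2.
R4 ← R4 + 7/10·R2.
R3 ← R3 / (68/33).
R1 ← R1 + 5/77·R3.
R2 ← R2 − 76/231·R3.
R4 ← R4 − 34/33·R3.
Row 4 reduces to 0 = 1, a contradiction. The system is inconsistent.

no solution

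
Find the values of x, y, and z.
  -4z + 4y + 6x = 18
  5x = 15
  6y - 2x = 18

Row-reduce the augmented matrix:
R1 ← R1 / (6).
R2 ← R2 − 5·R1.
R3 ← R3 + 2·R1.
R2 ← R2 / (-10/3).
R1 ← R1 − 2/3·R2.
R3 ← R3 − 22/3·R2.
R3 ← R3 / (6).
R2 ← R2 + 1·R3.
Reading off the reduced rows gives x = 3, y = 4, z = 4.

x = 3, y = 4, z = 4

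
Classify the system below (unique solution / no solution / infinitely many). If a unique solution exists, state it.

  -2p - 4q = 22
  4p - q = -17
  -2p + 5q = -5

p = -5, q = -3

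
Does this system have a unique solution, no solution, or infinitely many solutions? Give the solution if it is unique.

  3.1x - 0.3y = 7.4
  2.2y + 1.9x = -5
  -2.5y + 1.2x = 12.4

x = 2, y = -4

Row-reduce the augmented matrix:
R1 ← R1 / (31/10).
R2 ← R2 − 19/10·R1.
R3 ← R3 − 6/5·R1.
R2 ← R2 / (739/310).
R1 ← R1 + 3/31·R2.
R3 ← R3 + 739/310·R2.
R3 reduces to 0 = 0, so the extra equation is consistent.
Reading off the reduced rows gives x = 2, y = -4.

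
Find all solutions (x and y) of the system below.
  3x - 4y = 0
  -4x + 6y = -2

Row-reduce the augmented matrix:
R1 ← R1 / (3).
R2 ← R2 + 4·R1.
R2 ← R2 / (2/3).
R1 ← R1 + 4/3·R2.
Reading off the reduced rows gives x = -4, y = -3.

x = -4, y = -3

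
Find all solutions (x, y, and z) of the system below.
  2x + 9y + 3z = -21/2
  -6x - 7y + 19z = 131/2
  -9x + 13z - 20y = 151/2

Row-reduce the augmented matrix:
R1 ← R1 / (2).
R2 ← R2 + 6·R1.
R3 ← R3 + 9·R1.
R2 ← R2 / (20).
R1 ← R1 − 9/2·R2.
R3 ← R3 − 41/2·R2.
R3 ← R3 / (-11/5).
R1 ← R1 + 24/5·R3.
R2 ← R2 − 7/5·R3.
Reading off the reduced rows gives x = 3/2, y = -5/2, z = 3.

x = 3/2, y = -5/2, z = 3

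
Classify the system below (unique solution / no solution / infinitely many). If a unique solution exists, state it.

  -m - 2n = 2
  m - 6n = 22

m = 4, n = -3

From equation 1: m = -2 − 2·n.
Substitute into equation 2 and solve: n = -3.
Then m = 4.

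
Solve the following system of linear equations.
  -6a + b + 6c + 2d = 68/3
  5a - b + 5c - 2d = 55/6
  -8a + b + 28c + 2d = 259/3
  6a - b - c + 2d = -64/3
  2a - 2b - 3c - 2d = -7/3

Row-reduce the augmented matrix:
R1 ← R1 / (-6).
R2 ← R2 − 5·R1.
R3 ← R3 + 8·R1.
R4 ← R4 − 6·R1.
R5 ← R5 − 2·R1.
R2 ← R2 / (-1/6).
R1 ← R1 + 1/6·R2.
R3 ← R3 + 1/3·R2.
R5 ← R5 + 5/3·R2.
Swap R3 and R4.
R3 ← R3 / (5).
R1 ← R1 + 11·R3.
R2 ← R2 + 60·R3.
R5 ← R5 + 101·R3.
Swap R4 and R5.
R4 ← R4 / (414/5).
R1 ← R1 − 44/5·R4.
R2 ← R2 − 50·R4.
R3 ← R3 − 4/5·R4.
R5 reduces to 0 = 0, so the extra equation is consistent.
Reading off the reduced rows gives a = -5/2, b = -7/3, c = 8/3, d = -3.

a = -5/2, b = -7/3, c = 8/3, d = -3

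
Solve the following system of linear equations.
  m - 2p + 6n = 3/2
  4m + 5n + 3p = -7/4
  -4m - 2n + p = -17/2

m = 2, n = -3/4, p = -2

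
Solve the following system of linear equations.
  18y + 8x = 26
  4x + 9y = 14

no solution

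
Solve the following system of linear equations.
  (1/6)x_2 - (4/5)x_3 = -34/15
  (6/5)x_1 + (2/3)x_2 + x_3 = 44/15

Row-reduce:
Swap R1 and R2.
R1 ← R1 / (6/5).
R2 ← R2 / (1/6).
R1 ← R1 − 5/9·R2.
Rank is 2 with 3 unknowns, leaving x_3 free.

infinitely many solutions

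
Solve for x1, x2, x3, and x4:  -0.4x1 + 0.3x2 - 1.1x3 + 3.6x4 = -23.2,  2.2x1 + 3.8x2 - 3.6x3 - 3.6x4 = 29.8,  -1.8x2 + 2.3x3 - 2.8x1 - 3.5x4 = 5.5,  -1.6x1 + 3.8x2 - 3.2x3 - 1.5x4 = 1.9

Row-reduce the augmented matrix:
R1 ← R1 / (-2/5).
R2 ← R2 − 11/5·R1.
R3 ← R3 + 14/5·R1.
R4 ← R4 + 8/5·R1.
R2 ← R2 / (109/20).
R1 ← R1 + 3/4·R2.
R3 ← R3 + 39/10·R2.
R4 ← R4 − 13/5·R2.
R3 ← R3 / (3373/1090).
R1 ← R1 − 155/109·R3.
R2 ← R2 + 193/109·R3.
R4 ← R4 − 3163/545·R3.
R4 ← R4 / (285223/33730).
R1 ← R1 − 3679/3373·R4.
R2 ← R2 + 22991/3373·R4.
R3 ← R3 + 18647/3373·R4.
Reading off the reduced rows gives x1 = 5, x2 = 4, x3 = 4, x4 = -5.

x1 = 5, x2 = 4, x3 = 4, x4 = -5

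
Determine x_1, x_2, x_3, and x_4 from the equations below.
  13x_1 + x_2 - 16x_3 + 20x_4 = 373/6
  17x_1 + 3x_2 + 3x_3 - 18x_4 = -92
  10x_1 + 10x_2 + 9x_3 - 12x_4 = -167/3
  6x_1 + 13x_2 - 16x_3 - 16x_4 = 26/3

x_1 = -5/2, x_2 = 7/3, x_3 = -7/3, x_4 = 11/4

Row-reduce the augmented matrix:
R1 ← R1 / (13).
R2 ← R2 − 17·R1.
R3 ← R3 − 10·R1.
R4 ← R4 − 6·R1.
R2 ← R2 / (22/13).
R1 ← R1 − 1/13·R2.
R3 ← R3 − 120/13·R2.
R4 ← R4 − 163/13·R2.
R3 ← R3 / (-1201/11).
R1 ← R1 + 51/22·R3.
R2 ← R2 − 311/22·R3.
R4 ← R4 + 4089/22·R3.
R4 ← R4 / (-73815/1201).
R1 ← R1 + 1185/1201·R4.
R2 ← R2 − 1857/1201·R4.
R3 ← R3 + 2348/1201·R4.
Reading off the reduced rows gives x_1 = -5/2, x_2 = 7/3, x_3 = -7/3, x_4 = 11/4.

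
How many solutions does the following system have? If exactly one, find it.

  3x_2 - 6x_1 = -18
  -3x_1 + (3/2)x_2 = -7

no solution

Row-reduce:
R1 ← R1 / (-6).
R2 ← R2 + 3·R1.
Row 2 reduces to 0 = 2, a contradiction. The system is inconsistent.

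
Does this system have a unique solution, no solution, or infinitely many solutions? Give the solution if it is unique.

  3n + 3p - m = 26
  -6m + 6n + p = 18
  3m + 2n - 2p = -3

m = 1, n = 3, p = 6

Row-reduce the augmented matrix:
R1 ← R1 / (-1).
R2 ← R2 + 6·R1.
R3 ← R3 − 3·R1.
R2 ← R2 / (-12).
R1 ← R1 + 3·R2.
R3 ← R3 − 11·R2.
R3 ← R3 / (-103/12).
R1 ← R1 − 5/4·R3.
R2 ← R2 − 17/12·R3.
Reading off the reduced rows gives m = 1, n = 3, p = 6.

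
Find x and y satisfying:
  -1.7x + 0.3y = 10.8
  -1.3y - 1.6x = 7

x = -6, y = 2

Row-reduce the augmented matrix:
R1 ← R1 / (-17/10).
R2 ← R2 + 8/5·R1.
R2 ← R2 / (-269/170).
R1 ← R1 + 3/17·R2.
Reading off the reduced rows gives x = -6, y = 2.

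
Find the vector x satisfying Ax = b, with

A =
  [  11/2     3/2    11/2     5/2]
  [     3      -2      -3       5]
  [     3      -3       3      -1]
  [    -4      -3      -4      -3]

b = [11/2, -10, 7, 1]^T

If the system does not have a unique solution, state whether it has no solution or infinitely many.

no solution

Row-reduce:
R1 ← R1 / (11/2).
R2 ← R2 − 3·R1.
R3 ← R3 − 3·R1.
R4 ← R4 + 4·R1.
R2 ← R2 / (-31/11).
R1 ← R1 − 3/11·R2.
R3 ← R3 + 42/11·R2.
R4 ← R4 + 21/11·R2.
R3 ← R3 / (252/31).
R1 ← R1 − 13/31·R3.
R2 ← R2 − 66/31·R3.
R4 ← R4 − 126/31·R3.
Row 4 reduces to 0 = 3, a contradiction. The system is inconsistent.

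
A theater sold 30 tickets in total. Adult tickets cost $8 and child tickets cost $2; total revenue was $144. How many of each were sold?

adult tickets: 14, child tickets: 16

Let a = adult tickets, c = child tickets.
  a + c = 30
  8a + 2c = 144
From equation 1: a = 30 − c.
Substitute into equation 2 and solve: c = 16.
Then a = 14.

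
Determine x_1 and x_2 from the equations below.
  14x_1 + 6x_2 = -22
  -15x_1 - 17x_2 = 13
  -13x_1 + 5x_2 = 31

Row-reduce the augmented matrix:
R1 ← R1 / (14).
R2 ← R2 + 15·R1.
R3 ← R3 + 13·R1.
R2 ← R2 / (-74/7).
R1 ← R1 − 3/7·R2.
R3 ← R3 − 74/7·R2.
R3 reduces to 0 = 0, so the extra equation is consistent.
Reading off the reduced rows gives x_1 = -2, x_2 = 1.

x_1 = -2, x_2 = 1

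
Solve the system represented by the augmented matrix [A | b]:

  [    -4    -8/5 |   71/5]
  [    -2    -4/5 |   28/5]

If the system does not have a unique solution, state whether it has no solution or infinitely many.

no solution

Row-reduce:
R1 ← R1 / (-4).
R2 ← R2 + 2·R1.
Row 2 reduces to 0 = -3/2, a contradiction. The system is inconsistent.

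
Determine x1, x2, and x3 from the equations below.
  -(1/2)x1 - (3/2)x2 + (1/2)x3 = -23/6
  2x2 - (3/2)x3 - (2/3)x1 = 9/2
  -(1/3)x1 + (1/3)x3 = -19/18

Row-reduce the augmented matrix:
R1 ← R1 / (-1/2).
R2 ← R2 + 2/3·R1.
R3 ← R3 + 1/3·R1.
R2 ← R2 / (4).
R1 ← R1 − 3·R2.
R3 ← R3 − 1·R2.
R3 ← R3 / (13/24).
R1 ← R1 − 5/8·R3.
R2 ← R2 + 13/24·R3.
Reading off the reduced rows gives x1 = 3/2, x2 = 3/2, x3 = -5/3.

x1 = 3/2, x2 = 3/2, x3 = -5/3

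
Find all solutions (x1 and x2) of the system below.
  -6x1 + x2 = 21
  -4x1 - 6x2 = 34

Row-reduce the augmented matrix:
R1 ← R1 / (-6).
R2 ← R2 + 4·R1.
R2 ← R2 / (-20/3).
R1 ← R1 + 1/6·R2.
Reading off the reduced rows gives x1 = -4, x2 = -3.

x1 = -4, x2 = -3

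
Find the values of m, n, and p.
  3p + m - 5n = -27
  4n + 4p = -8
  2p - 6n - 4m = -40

m = 3, n = 3, p = -5

Row-reduce the augmented matrix:
R3 ← R3 + 4·R1.
R2 ← R2 / (4).
R1 ← R1 + 5·R2.
R3 ← R3 + 26·R2.
R3 ← R3 / (40).
R1 ← R1 − 8·R3.
R2 ← R2 − 1·R3.
Reading off the reduced rows gives m = 3, n = 3, p = -5.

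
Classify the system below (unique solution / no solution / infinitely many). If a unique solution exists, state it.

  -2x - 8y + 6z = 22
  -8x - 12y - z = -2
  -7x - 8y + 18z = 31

Row-reduce the augmented matrix:
R1 ← R1 / (-2).
R2 ← R2 + 8·R1.
R3 ← R3 + 7·R1.
R2 ← R2 / (20).
R1 ← R1 − 4·R2.
R3 ← R3 − 20·R2.
R3 ← R3 / (22).
R1 ← R1 − 2·R3.
R2 ← R2 + 5/4·R3.
Reading off the reduced rows gives x = 3, y = -2, z = 2.

x = 3, y = -2, z = 2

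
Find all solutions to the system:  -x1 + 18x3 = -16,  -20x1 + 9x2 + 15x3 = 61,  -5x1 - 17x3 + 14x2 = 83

Row-reduce the augmented matrix:
R1 ← R1 / (-1).
R2 ← R2 + 20·R1.
R3 ← R3 + 5·R1.
R2 ← R2 / (9).
R3 ← R3 − 14·R2.
R3 ← R3 / (1289/3).
R1 ← R1 + 18·R3.
R2 ← R2 + 115/3·R3.
Reading off the reduced rows gives x1 = -2, x2 = 4, x3 = -1.

x1 = -2, x2 = 4, x3 = -1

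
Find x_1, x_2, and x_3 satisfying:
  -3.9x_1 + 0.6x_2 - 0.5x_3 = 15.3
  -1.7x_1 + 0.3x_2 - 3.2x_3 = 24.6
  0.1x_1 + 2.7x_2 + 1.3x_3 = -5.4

Row-reduce the augmented matrix:
R1 ← R1 / (-39/10).
R2 ← R2 + 17/10·R1.
R3 ← R3 − 1/10·R1.
R2 ← R2 / (1/26).
R1 ← R1 + 2/13·R2.
R3 ← R3 − 353/130·R2.
R3 ← R3 / (10591/50).
R1 ← R1 + 59/5·R3.
R2 ← R2 + 1163/15·R3.
Reading off the reduced rows gives x_1 = -3, x_2 = 1, x_3 = -6.

x_1 = -3, x_2 = 1, x_3 = -6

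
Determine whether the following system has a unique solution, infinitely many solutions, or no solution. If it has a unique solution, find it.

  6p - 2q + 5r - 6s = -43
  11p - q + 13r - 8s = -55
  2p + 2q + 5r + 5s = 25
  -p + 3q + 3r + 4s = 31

Row-reduce:
R1 ← R1 / (6).
R2 ← R2 − 11·R1.
R3 ← R3 − 2·R1.
R4 ← R4 + 1·R1.
R2 ← R2 / (8/3).
R1 ← R1 + 1/3·R2.
R3 ← R3 − 8/3·R2.
R4 ← R4 − 8/3·R2.
R3 ← R3 / (-1/2).
R1 ← R1 − 21/16·R3.
R2 ← R2 − 23/16·R3.
Rank is 3 with 4 unknowns, leaving s free.

infinitely many solutions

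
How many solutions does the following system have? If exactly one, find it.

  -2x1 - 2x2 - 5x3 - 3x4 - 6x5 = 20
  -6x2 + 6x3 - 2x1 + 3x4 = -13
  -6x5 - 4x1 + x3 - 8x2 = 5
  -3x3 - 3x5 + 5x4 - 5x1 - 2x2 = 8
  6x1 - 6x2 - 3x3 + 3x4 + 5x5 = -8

Row-reduce:
R1 ← R1 / (-2).
R2 ← R2 + 2·R1.
R3 ← R3 + 4·R1.
R4 ← R4 + 5·R1.
R5 ← R5 − 6·R1.
R2 ← R2 / (-4).
R1 ← R1 − 1·R2.
R3 ← R3 + 4·R2.
R4 ← R4 − 3·R2.
R5 ← R5 + 12·R2.
Swap R3 and R4.
R3 ← R3 / (71/4).
R1 ← R1 − 21/4·R3.
R2 ← R2 + 11/4·R3.
R5 ← R5 + 51·R3.
Swap R4 and R5.
R4 ← R4 / (1764/71).
R1 ← R1 + 144/71·R4.
R2 ← R2 − 161/142·R4.
R3 ← R3 − 68/71·R4.
Row 5 reduces to 0 = -2, a contradiction. The system is inconsistent.

no solution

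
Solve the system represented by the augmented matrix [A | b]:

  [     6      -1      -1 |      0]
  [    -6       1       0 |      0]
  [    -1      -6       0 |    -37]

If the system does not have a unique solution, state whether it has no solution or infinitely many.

x_1 = 1, x_2 = 6, x_3 = 0

Row-reduce the augmented matrix:
R1 ← R1 / (6).
R2 ← R2 + 6·R1.
R3 ← R3 + 1·R1.
Swap R2 and R3.
R2 ← R2 / (-37/6).
R1 ← R1 + 1/6·R2.
R3 ← R3 / (-1).
R1 ← R1 + 6/37·R3.
R2 ← R2 − 1/37·R3.
Reading off the reduced rows gives x_1 = 1, x_2 = 6, x_3 = 0.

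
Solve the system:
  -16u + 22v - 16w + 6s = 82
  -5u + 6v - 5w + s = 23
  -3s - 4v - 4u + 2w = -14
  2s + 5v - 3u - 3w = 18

Row-reduce:
R1 ← R1 / (-16).
R2 ← R2 + 5·R1.
R3 ← R3 + 4·R1.
R4 ← R4 + 3·R1.
R2 ← R2 / (-7/8).
R1 ← R1 + 11/8·R2.
R3 ← R3 + 19/2·R2.
R4 ← R4 − 7/8·R2.
R3 ← R3 / (6).
R1 ← R1 − 1·R3.
Rank is 3 with 4 unknowns, leaving s free.

infinitely many solutions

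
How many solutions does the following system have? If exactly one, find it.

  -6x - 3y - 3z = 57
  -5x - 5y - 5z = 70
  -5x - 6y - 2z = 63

Row-reduce the augmented matrix:
R1 ← R1 / (-6).
R2 ← R2 + 5·R1.
R3 ← R3 + 5·R1.
R2 ← R2 / (-5/2).
R1 ← R1 − 1/2·R2.
R3 ← R3 + 7/2·R2.
R3 ← R3 / (4).
R2 ← R2 − 1·R3.
Reading off the reduced rows gives x = -5, y = -5, z = -4.

x = -5, y = -5, z = -4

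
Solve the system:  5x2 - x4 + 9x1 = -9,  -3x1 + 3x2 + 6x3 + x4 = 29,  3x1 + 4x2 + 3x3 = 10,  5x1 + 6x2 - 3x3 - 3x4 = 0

infinitely many solutions

Row-reduce:
R1 ← R1 / (9).
R2 ← R2 + 3·R1.
R3 ← R3 − 3·R1.
R4 ← R4 − 5·R1.
R2 ← R2 / (14/3).
R1 ← R1 − 5/9·R2.
R3 ← R3 − 7/3·R2.
R4 ← R4 − 29/9·R2.
Swap R3 and R4.
R3 ← R3 / (-50/7).
R1 ← R1 + 5/7·R3.
R2 ← R2 − 9/7·R3.
Rank is 3 with 4 unknowns, leaving x4 free.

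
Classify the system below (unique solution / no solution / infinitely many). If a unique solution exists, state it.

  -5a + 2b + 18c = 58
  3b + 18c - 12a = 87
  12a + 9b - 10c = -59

Row-reduce the augmented matrix:
R1 ← R1 / (-5).
R2 ← R2 + 12·R1.
R3 ← R3 − 12·R1.
R2 ← R2 / (-9/5).
R1 ← R1 + 2/5·R2.
R3 ← R3 − 69/5·R2.
R3 ← R3 / (-160).
R1 ← R1 − 2·R3.
R2 ← R2 − 14·R3.
Reading off the reduced rows gives a = -4, b = 1, c = 2.

a = -4, b = 1, c = 2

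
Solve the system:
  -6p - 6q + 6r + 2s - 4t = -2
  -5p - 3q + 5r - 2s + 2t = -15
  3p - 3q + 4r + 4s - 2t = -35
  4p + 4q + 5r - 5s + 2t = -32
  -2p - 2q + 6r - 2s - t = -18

p = -5, q = 4, r = -4, s = 0, t = -4

Row-reduce the augmented matrix:
R1 ← R1 / (-6).
R2 ← R2 + 5·R1.
R3 ← R3 − 3·R1.
R4 ← R4 − 4·R1.
R5 ← R5 + 2·R1.
R2 ← R2 / (2).
R1 ← R1 − 1·R2.
R3 ← R3 + 6·R2.
R3 ← R3 / (7).
R1 ← R1 + 1·R3.
R4 ← R4 − 9·R3.
R5 ← R5 − 4·R3.
R4 ← R4 / (85/21).
R1 ← R1 − 9/14·R4.
R2 ← R2 + 11/6·R4.
R3 ← R3 + 6/7·R4.
R5 ← R5 − 16/21·R4.
R5 ← R5 / (-297/85).
R1 ← R1 − 193/85·R5.
R2 ← R2 + 393/85·R5.
R3 ← R3 + 144/85·R5.
R4 ← R4 + 338/85·R5.
Reading off the reduced rows gives p = -5, q = 4, r = -4, s = 0, t = -4.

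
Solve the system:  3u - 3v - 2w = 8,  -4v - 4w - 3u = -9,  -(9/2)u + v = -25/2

infinitely many solutions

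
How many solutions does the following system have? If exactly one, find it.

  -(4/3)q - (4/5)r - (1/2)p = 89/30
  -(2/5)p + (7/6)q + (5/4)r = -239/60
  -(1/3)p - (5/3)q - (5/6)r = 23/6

p = 1, q = -2, r = -1

Row-reduce the augmented matrix:
R1 ← R1 / (-1/2).
R2 ← R2 + 2/5·R1.
R3 ← R3 + 1/3·R1.
R2 ← R2 / (67/30).
R1 ← R1 − 8/3·R2.
R3 ← R3 + 7/9·R2.
R3 ← R3 / (24/67).
R1 ← R1 + 44/67·R3.
R2 ← R2 − 567/670·R3.
Reading off the reduced rows gives p = 1, q = -2, r = -1.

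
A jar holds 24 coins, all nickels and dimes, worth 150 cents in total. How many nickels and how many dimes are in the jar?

Let n = nickels, d = dimes.
  n + d = 24
  5n + 10d = 150
Row-reduce the augmented matrix:
R2 ← R2 − 5·R1.
R2 ← R2 / (5).
R1 ← R1 − 1·R2.
Reading off the reduced rows gives n = 18, d = 6.

nickels: 18, dimes: 6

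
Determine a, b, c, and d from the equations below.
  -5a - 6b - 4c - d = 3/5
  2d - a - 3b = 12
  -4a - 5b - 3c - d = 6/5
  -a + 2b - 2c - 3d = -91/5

Row-reduce the augmented matrix:
R1 ← R1 / (-5).
R2 ← R2 + 1·R1.
R3 ← R3 + 4·R1.
R4 ← R4 + 1·R1.
R2 ← R2 / (-9/5).
R1 ← R1 − 6/5·R2.
R3 ← R3 + 1/5·R2.
R4 ← R4 − 16/5·R2.
R3 ← R3 / (1/9).
R1 ← R1 − 4/3·R3.
R2 ← R2 + 4/9·R3.
R4 ← R4 − 2/9·R3.
R4 ← R4 / (2).
R1 ← R1 − 7·R4.
R2 ← R2 + 3·R4.
R3 ← R3 + 4·R4.
Reading off the reduced rows gives a = 1, b = -3, c = 13/5, d = 2.

a = 1, b = -3, c = 13/5, d = 2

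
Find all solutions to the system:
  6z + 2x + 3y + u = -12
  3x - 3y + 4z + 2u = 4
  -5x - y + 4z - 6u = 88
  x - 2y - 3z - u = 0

Row-reduce the augmented matrix:
R1 ← R1 / (2).
R2 ← R2 − 3·R1.
R3 ← R3 + 5·R1.
R4 ← R4 − 1·R1.
R2 ← R2 / (-15/2).
R1 ← R1 − 3/2·R2.
R3 ← R3 − 13/2·R2.
R4 ← R4 + 7/2·R2.
R3 ← R3 / (44/3).
R1 ← R1 − 2·R3.
R2 ← R2 − 2/3·R3.
R4 ← R4 + 11/3·R3.
R4 ← R4 / (-5/2).
R1 ← R1 − 56/55·R4.
R2 ← R2 − 4/55·R4.
R3 ← R3 + 23/110·R4.
Reading off the reduced rows gives x = -6, y = -6, z = 4, u = -6.

x = -6, y = -6, z = 4, u = -6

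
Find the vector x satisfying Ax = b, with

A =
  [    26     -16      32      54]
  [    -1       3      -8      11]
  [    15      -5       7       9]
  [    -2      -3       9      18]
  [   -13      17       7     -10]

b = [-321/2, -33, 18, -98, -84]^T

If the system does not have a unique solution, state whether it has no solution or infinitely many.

Row-reduce:
R1 ← R1 / (26).
R2 ← R2 + 1·R1.
R3 ← R3 − 15·R1.
R4 ← R4 + 2·R1.
R5 ← R5 + 13·R1.
R2 ← R2 / (31/13).
R1 ← R1 + 8/13·R2.
R3 ← R3 − 55/13·R2.
R4 ← R4 + 55/13·R2.
R5 ← R5 − 9·R2.
R3 ← R3 / (17/31).
R1 ← R1 + 16/31·R3.
R2 ← R2 + 88/31·R3.
R4 ← R4 + 17/31·R3.
R5 ← R5 − 1505/31·R3.
Swap R4 and R5.
R4 ← R4 / (67709/17).
R1 ← R1 + 633/17·R4.
R2 ← R2 + 3898/17·R4.
R3 ← R3 + 1406/17·R4.
Row 5 reduces to 0 = 1/4, a contradiction. The system is inconsistent.

no solution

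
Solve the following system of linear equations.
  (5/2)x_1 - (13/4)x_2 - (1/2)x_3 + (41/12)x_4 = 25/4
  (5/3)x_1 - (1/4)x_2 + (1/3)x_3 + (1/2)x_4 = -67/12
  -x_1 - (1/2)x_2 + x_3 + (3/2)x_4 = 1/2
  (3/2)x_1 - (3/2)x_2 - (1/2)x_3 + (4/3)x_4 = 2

no solution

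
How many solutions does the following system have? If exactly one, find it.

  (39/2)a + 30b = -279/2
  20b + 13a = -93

infinitely many solutions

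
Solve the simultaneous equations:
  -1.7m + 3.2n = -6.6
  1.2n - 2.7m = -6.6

Row-reduce the augmented matrix:
R1 ← R1 / (-17/10).
R2 ← R2 + 27/10·R1.
R2 ← R2 / (-66/17).
R1 ← R1 + 32/17·R2.
Reading off the reduced rows gives m = 2, n = -1.

m = 2, n = -1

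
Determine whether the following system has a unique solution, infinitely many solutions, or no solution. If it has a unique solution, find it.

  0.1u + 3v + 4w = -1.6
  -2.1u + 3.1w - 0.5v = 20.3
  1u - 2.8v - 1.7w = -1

u = -6, v = -3, w = 2

Row-reduce the augmented matrix:
R1 ← R1 / (1/10).
R2 ← R2 + 21/10·R1.
R3 ← R3 − 1·R1.
R2 ← R2 / (125/2).
R1 ← R1 − 30·R2.
R3 ← R3 + 164/5·R2.
R3 ← R3 / (25063/6250).
R1 ← R1 + 226/125·R3.
R2 ← R2 − 871/625·R3.
Reading off the reduced rows gives u = -6, v = -3, w = 2.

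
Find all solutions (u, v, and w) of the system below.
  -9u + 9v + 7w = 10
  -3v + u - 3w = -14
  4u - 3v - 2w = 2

infinitely many solutions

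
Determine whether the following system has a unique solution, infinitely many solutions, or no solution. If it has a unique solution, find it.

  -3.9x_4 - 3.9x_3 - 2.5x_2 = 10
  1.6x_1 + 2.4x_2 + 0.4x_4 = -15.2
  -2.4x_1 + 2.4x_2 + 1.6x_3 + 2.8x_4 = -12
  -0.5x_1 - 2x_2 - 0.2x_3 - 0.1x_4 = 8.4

Row-reduce the augmented matrix:
Swap R1 and R2.
R1 ← R1 / (8/5).
R3 ← R3 + 12/5·R1.
R4 ← R4 + 1/2·R1.
R2 ← R2 / (-5/2).
R1 ← R1 − 3/2·R2.
R3 ← R3 − 6·R2.
R4 ← R4 + 5/4·R2.
R3 ← R3 / (-194/25).
R1 ← R1 + 117/50·R3.
R2 ← R2 − 39/25·R3.
R4 ← R4 − 7/4·R3.
R4 ← R4 / (306/485).
R1 ← R1 + 142/485·R4.
R2 ← R2 − 351/970·R4.
R3 ← R3 − 149/194·R4.
Reading off the reduced rows gives x_1 = -2, x_2 = -4, x_3 = 6, x_4 = -6.

x_1 = -2, x_2 = -4, x_3 = 6, x_4 = -6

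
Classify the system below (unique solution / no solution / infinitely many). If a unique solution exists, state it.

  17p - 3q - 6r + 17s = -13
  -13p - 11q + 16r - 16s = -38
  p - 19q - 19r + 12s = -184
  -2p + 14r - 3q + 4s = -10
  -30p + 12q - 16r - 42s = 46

p = 4, q = 6, r = 2, s = -3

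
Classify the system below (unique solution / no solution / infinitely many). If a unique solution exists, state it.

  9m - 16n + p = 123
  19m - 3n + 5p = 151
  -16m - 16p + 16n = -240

Row-reduce the augmented matrix:
R1 ← R1 / (9).
R2 ← R2 − 19·R1.
R3 ← R3 + 16·R1.
R2 ← R2 / (277/9).
R1 ← R1 + 16/9·R2.
R3 ← R3 + 112/9·R2.
R3 ← R3 / (-3616/277).
R1 ← R1 − 77/277·R3.
R2 ← R2 − 26/277·R3.
Reading off the reduced rows gives m = 6, n = -4, p = 5.

m = 6, n = -4, p = 5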